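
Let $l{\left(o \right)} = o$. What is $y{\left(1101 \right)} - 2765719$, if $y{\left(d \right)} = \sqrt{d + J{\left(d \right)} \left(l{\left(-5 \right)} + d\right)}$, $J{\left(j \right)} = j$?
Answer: $-2765719 + \sqrt{1207797} \approx -2.7646 \cdot 10^{6}$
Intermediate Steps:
$y{\left(d \right)} = \sqrt{d + d \left(-5 + d\right)}$
$y{\left(1101 \right)} - 2765719 = \sqrt{1101 \left(-4 + 1101\right)} - 2765719 = \sqrt{1101 \cdot 1097} - 2765719 = \sqrt{1207797} - 2765719 = -2765719 + \sqrt{1207797}$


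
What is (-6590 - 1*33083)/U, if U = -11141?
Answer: 39673/11141 ≈ 3.5610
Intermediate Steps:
(-6590 - 1*33083)/U = (-6590 - 1*33083)/(-11141) = (-6590 - 33083)*(-1/11141) = -39673*(-1/11141) = 39673/11141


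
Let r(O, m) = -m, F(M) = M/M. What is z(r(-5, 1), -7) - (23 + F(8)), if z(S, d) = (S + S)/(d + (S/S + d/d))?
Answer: -118/5 ≈ -23.600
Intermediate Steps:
F(M) = 1
z(S, d) = 2*S/(2 + d) (z(S, d) = (2*S)/(d + (1 + 1)) = (2*S)/(d + 2) = (2*S)/(2 + d) = 2*S/(2 + d))
z(r(-5, 1), -7) - (23 + F(8)) = 2*(-1*1)/(2 - 7) - (23 + 1) = 2*(-1)/(-5) - 1*24 = 2*(-1)*(-1/5) - 24 = 2/5 - 24 = -118/5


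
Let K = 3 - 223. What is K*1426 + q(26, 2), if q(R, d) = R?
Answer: -313694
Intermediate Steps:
K = -220
K*1426 + q(26, 2) = -220*1426 + 26 = -313720 + 26 = -313694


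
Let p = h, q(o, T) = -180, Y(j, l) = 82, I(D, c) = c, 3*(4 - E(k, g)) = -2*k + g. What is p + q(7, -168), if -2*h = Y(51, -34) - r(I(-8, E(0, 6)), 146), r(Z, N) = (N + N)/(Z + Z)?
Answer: -369/2 ≈ -184.50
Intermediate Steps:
E(k, g) = 4 - g/3 + 2*k/3 (E(k, g) = 4 - (-2*k + g)/3 = 4 - (g - 2*k)/3 = 4 + (-g/3 + 2*k/3) = 4 - g/3 + 2*k/3)
r(Z, N) = N/Z (r(Z, N) = (2*N)/((2*Z)) = (2*N)*(1/(2*Z)) = N/Z)
h = -9/2 (h = -(82 - 146/(4 - 1/3*6 + (2/3)*0))/2 = -(82 - 146/(4 - 2 + 0))/2 = -(82 - 146/2)/2 = -(82 - 1*73)/2 = -(82 - 73)/2 = -1/2*9 = -9/2 ≈ -4.5000)
p = -9/2 ≈ -4.5000
p + q(7, -168) = -9/2 - 180 = -369/2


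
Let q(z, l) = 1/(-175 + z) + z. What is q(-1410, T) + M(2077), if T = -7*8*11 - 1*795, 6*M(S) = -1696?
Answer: -8048633/4755 ≈ -1692.7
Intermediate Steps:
M(S) = -848/3 (M(S) = (⅙)*(-1696) = -848/3)
T = -1411 (T = -56*11 - 795 = -616 - 795 = -1411)
q(z, l) = z + 1/(-175 + z)
q(-1410, T) + M(2077) = (1 + (-1410)² - 175*(-1410))/(-175 - 1410) - 848/3 = (1 + 1988100 + 246750)/(-1585) - 848/3 = -1/1585*2234851 - 848/3 = -2234851/1585 - 848/3 = -8048633/4755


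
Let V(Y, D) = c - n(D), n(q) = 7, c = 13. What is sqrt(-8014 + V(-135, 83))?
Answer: 2*I*sqrt(2002) ≈ 89.487*I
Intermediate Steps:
V(Y, D) = 6 (V(Y, D) = 13 - 1*7 = 13 - 7 = 6)
sqrt(-8014 + V(-135, 83)) = sqrt(-8014 + 6) = sqrt(-8008) = 2*I*sqrt(2002)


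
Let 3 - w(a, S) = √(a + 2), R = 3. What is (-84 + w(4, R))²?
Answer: (81 + √6)² ≈ 6963.8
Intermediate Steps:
w(a, S) = 3 - √(2 + a) (w(a, S) = 3 - √(a + 2) = 3 - √(2 + a))
(-84 + w(4, R))² = (-84 + (3 - √(2 + 4)))² = (-84 + (3 - √6))² = (-81 - √6)²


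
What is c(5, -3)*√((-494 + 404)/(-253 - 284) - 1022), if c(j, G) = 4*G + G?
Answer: -30*I*√8185133/179 ≈ -479.49*I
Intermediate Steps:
c(j, G) = 5*G
c(5, -3)*√((-494 + 404)/(-253 - 284) - 1022) = (5*(-3))*√((-494 + 404)/(-253 - 284) - 1022) = -15*√(-90/(-537) - 1022) = -15*√(-90*(-1/537) - 1022) = -15*√(30/179 - 1022) = -30*I*√8185133/179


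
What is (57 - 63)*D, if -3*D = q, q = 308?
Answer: 616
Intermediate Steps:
D = -308/3 (D = -1/3*308 = -308/3 ≈ -102.67)
(57 - 63)*D = (57 - 63)*(-308/3) = -6*(-308/3) = 616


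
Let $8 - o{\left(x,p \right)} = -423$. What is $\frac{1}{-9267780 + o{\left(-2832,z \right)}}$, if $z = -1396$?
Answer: $- \frac{1}{9267349} \approx -1.0791 \cdot 10^{-7}$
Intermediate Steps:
$o{\left(x,p \right)} = 431$ ($o{\left(x,p \right)} = 8 - -423 = 8 + 423 = 431$)
$\frac{1}{-9267780 + o{\left(-2832,z \right)}} = \frac{1}{-9267780 + 431} = \frac{1}{-9267349} = - \frac{1}{9267349}$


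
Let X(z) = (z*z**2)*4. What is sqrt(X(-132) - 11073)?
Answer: I*sqrt(9210945) ≈ 3035.0*I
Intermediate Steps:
X(z) = 4*z**3 (X(z) = z**3*4 = 4*z**3)
sqrt(X(-132) - 11073) = sqrt(4*(-132)**3 - 11073) = sqrt(4*(-2299968) - 11073) = sqrt(-9199872 - 11073) = sqrt(-9210945) = I*sqrt(9210945)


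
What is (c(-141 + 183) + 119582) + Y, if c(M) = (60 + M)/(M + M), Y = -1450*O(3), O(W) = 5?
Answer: 1572665/14 ≈ 1.1233e+5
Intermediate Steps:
Y = -7250 (Y = -1450*5 = -7250)
c(M) = (60 + M)/(2*M) (c(M) = (60 + M)/((2*M)) = (60 + M)*(1/(2*M)) = (60 + M)/(2*M))
(c(-141 + 183) + 119582) + Y = ((60 + (-141 + 183))/(2*(-141 + 183)) + 119582) - 7250 = ((½)*(60 + 42)/42 + 119582) - 7250 = ((½)*(1/42)*102 + 119582) - 7250 = (17/14 + 119582) - 7250 = 1674165/14 - 7250 = 1572665/14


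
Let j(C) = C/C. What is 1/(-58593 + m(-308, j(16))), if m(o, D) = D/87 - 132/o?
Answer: -609/35682869 ≈ -1.7067e-5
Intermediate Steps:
j(C) = 1
m(o, D) = -132/o + D/87 (m(o, D) = D*(1/87) - 132/o = D/87 - 132/o = -132/o + D/87)
1/(-58593 + m(-308, j(16))) = 1/(-58593 + (-132/(-308) + (1/87)*1)) = 1/(-58593 + (-132*(-1/308) + 1/87)) = 1/(-58593 + (3/7 + 1/87)) = 1/(-58593 + 268/609) = 1/(-35682869/609) = -609/35682869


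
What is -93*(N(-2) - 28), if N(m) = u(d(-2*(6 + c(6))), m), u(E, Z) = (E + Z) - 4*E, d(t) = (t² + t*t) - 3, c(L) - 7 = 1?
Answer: 439425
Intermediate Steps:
c(L) = 8 (c(L) = 7 + 1 = 8)
d(t) = -3 + 2*t² (d(t) = (t² + t²) - 3 = 2*t² - 3 = -3 + 2*t²)
u(E, Z) = Z - 3*E
N(m) = -4695 + m (N(m) = m - 3*(-3 + 2*(-2*(6 + 8))²) = m - 3*(-3 + 2*(-2*14)²) = m - 3*(-3 + 2*(-28)²) = m - 3*(-3 + 2*784) = m - 3*(-3 + 1568) = m - 3*1565 = m - 4695 = -4695 + m)
-93*(N(-2) - 28) = -93*((-4695 - 2) - 28) = -93*(-4697 - 28) = -93*(-4725) = 439425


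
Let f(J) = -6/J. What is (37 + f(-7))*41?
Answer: 10865/7 ≈ 1552.1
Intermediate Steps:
(37 + f(-7))*41 = (37 - 6/(-7))*41 = (37 - 6*(-⅐))*41 = (37 + 6/7)*41 = (265/7)*41 = 10865/7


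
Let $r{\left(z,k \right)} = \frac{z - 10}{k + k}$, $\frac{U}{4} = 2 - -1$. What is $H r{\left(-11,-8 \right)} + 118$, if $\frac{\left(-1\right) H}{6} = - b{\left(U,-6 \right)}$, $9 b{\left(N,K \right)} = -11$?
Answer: $\frac{867}{8} \approx 108.38$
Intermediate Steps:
$U = 12$ ($U = 4 \left(2 - -1\right) = 4 \left(2 + 1\right) = 4 \cdot 3 = 12$)
$b{\left(N,K \right)} = - \frac{11}{9}$ ($b{\left(N,K \right)} = \frac{1}{9} \left(-11\right) = - \frac{11}{9}$)
$r{\left(z,k \right)} = \frac{-10 + z}{2 k}$
$H = - \frac{22}{3}$ ($H = - 6 \left(\left(-1\right) \left(- \frac{11}{9}\right)\right) = \left(-6\right) \frac{11}{9} = - \frac{22}{3} \approx -7.3333$)
$H r{\left(-11,-8 \right)} + 118 = - \frac{22 \frac{-10 - 11}{2 \left(-8\right)}}{3} + 118 = - \frac{22 \cdot \frac{1}{2} \left(- \frac{1}{8}\right) \left(-21\right)}{3} + 118 = \left(- \frac{22}{3}\right) \frac{21}{16} + 118 = - \frac{77}{8} + 118 = \frac{867}{8}$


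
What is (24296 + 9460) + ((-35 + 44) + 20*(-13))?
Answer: 33505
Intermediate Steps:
(24296 + 9460) + ((-35 + 44) + 20*(-13)) = 33756 + (9 - 260) = 33756 - 251 = 33505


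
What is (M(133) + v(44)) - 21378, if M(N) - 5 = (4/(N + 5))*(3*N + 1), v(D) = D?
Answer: -1470901/69 ≈ -21317.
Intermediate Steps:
M(N) = 5 + 4*(1 + 3*N)/(5 + N) (M(N) = 5 + (4/(N + 5))*(3*N + 1) = 5 + (4/(5 + N))*(1 + 3*N) = 5 + 4*(1 + 3*N)/(5 + N))
(M(133) + v(44)) - 21378 = ((29 + 17*133)/(5 + 133) + 44) - 21378 = ((29 + 2261)/138 + 44) - 21378 = ((1/138)*2290 + 44) - 21378 = (1145/69 + 44) - 21378 = 4181/69 - 21378 = -1470901/69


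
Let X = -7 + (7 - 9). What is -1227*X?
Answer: 11043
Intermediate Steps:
X = -9 (X = -7 - 2 = -9)
-1227*X = -1227*(-9) = 11043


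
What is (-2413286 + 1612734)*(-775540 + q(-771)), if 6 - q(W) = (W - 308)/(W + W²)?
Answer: 184291580990561476/296835 ≈ 6.2086e+11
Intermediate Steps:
q(W) = 6 - (-308 + W)/(W + W²) (q(W) = 6 - (W - 308)/(W + W²) = 6 - (-308 + W)/(W + W²))
(-2413286 + 1612734)*(-775540 + q(-771)) = (-2413286 + 1612734)*(-775540 + (308 + 5*(-771) + 6*(-771)²)/((-771)*(1 - 771))) = -800552*(-775540 - 1/771*(308 - 3855 + 6*594441)/(-770)) = -800552*(-775540 - 1/771*(-1/770)*(308 - 3855 + 3566646)) = -800552*(-775540 - 1/771*(-1/770)*3563099) = -800552*(-775540 + 3563099/593670) = -800552*(-460411268701/593670) = 184291580990561476/296835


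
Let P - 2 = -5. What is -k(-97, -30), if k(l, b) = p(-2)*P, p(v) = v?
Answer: -6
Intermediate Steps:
P = -3 (P = 2 - 5 = -3)
k(l, b) = 6 (k(l, b) = -2*(-3) = 6)
-k(-97, -30) = -1*6 = -6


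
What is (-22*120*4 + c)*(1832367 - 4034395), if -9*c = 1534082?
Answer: 3587372259416/9 ≈ 3.9860e+11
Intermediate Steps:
c = -1534082/9 (c = -1/9*1534082 = -1534082/9 ≈ -1.7045e+5)
(-22*120*4 + c)*(1832367 - 4034395) = (-22*120*4 - 1534082/9)*(1832367 - 4034395) = (-2640*4 - 1534082/9)*(-2202028) = (-10560 - 1534082/9)*(-2202028) = -1629122/9*(-2202028) = 3587372259416/9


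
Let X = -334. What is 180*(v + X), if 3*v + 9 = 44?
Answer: -58020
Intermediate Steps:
v = 35/3 (v = -3 + (1/3)*44 = -3 + 44/3 = 35/3 ≈ 11.667)
180*(v + X) = 180*(35/3 - 334) = 180*(-967/3) = -58020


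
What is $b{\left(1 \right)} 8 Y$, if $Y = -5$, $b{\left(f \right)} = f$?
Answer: $-40$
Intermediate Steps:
$b{\left(1 \right)} 8 Y = 1 \cdot 8 \left(-5\right) = 8 \left(-5\right) = -40$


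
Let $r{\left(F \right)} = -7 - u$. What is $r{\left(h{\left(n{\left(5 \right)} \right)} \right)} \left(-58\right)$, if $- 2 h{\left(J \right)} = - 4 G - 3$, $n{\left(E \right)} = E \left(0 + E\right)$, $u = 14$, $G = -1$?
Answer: $1218$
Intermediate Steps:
$n{\left(E \right)} = E^{2}$ ($n{\left(E \right)} = E E = E^{2}$)
$h{\left(J \right)} = - \frac{1}{2}$ ($h{\left(J \right)} = - \frac{\left(-4\right) \left(-1\right) - 3}{2} = - \frac{4 - 3}{2} = \left(- \frac{1}{2}\right) 1 = - \frac{1}{2}$)
$r{\left(F \right)} = -21$ ($r{\left(F \right)} = -7 - 14 = -21$)
$r{\left(h{\left(n{\left(5 \right)} \right)} \right)} \left(-58\right) = \left(-21\right) \left(-58\right) = 1218$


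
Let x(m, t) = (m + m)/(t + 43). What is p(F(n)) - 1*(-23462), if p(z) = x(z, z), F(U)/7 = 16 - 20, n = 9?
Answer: 351874/15 ≈ 23458.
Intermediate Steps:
F(U) = -28 (F(U) = 7*(16 - 20) = 7*(-4) = -28)
x(m, t) = 2*m/(43 + t) (x(m, t) = (2*m)/(43 + t) = 2*m/(43 + t))
p(z) = 2*z/(43 + z)
p(F(n)) - 1*(-23462) = 2*(-28)/(43 - 28) - 1*(-23462) = 2*(-28)/15 + 23462 = 2*(-28)*(1/15) + 23462 = -56/15 + 23462 = 351874/15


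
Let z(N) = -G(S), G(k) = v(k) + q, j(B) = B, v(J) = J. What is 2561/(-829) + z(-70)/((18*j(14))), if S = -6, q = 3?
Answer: -214295/69636 ≈ -3.0774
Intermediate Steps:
G(k) = 3 + k (G(k) = k + 3 = 3 + k)
z(N) = 3 (z(N) = -(3 - 6) = -1*(-3) = 3)
2561/(-829) + z(-70)/((18*j(14))) = 2561/(-829) + 3/((18*14)) = 2561*(-1/829) + 3/252 = -2561/829 + 3*(1/252) = -2561/829 + 1/84 = -214295/69636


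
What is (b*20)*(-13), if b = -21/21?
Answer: 260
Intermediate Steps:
b = -1 (b = -21*1/21 = -1)
(b*20)*(-13) = -1*20*(-13) = -20*(-13) = 260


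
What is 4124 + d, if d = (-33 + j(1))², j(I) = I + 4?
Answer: 4908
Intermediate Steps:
j(I) = 4 + I
d = 784 (d = (-33 + (4 + 1))² = (-33 + 5)² = (-28)² = 784)
4124 + d = 4124 + 784 = 4908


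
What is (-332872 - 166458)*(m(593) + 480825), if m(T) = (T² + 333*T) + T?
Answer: -514577540880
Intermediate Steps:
m(T) = T² + 334*T
(-332872 - 166458)*(m(593) + 480825) = (-332872 - 166458)*(593*(334 + 593) + 480825) = -499330*(593*927 + 480825) = -499330*(549711 + 480825) = -499330*1030536 = -514577540880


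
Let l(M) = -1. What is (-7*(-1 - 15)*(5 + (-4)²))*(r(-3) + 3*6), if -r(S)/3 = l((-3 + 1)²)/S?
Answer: 39984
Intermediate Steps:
r(S) = 3/S (r(S) = -(-3)/S = 3/S)
(-7*(-1 - 15)*(5 + (-4)²))*(r(-3) + 3*6) = (-7*(-1 - 15)*(5 + (-4)²))*(3/(-3) + 3*6) = (-(-112)*(5 + 16))*(3*(-⅓) + 18) = (-(-112)*21)*(-1 + 18) = -7*(-336)*17 = 2352*17 = 39984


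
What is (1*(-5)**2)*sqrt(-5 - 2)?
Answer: 25*I*sqrt(7) ≈ 66.144*I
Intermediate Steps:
(1*(-5)**2)*sqrt(-5 - 2) = (1*25)*sqrt(-7) = 25*(I*sqrt(7)) = 25*I*sqrt(7)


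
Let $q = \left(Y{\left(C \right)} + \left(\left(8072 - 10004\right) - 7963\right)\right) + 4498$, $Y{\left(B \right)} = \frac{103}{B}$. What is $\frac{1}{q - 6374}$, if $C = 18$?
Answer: $- \frac{18}{211775} \approx -8.4996 \cdot 10^{-5}$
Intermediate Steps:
$q = - \frac{97043}{18}$ ($q = \left(\frac{103}{18} + \left(\left(8072 - 10004\right) - 7963\right)\right) + 4498 = \left(103 \cdot \frac{1}{18} - 9895\right) + 4498 = \left(\frac{103}{18} - 9895\right) + 4498 = - \frac{178007}{18} + 4498 = - \frac{97043}{18} \approx -5391.3$)
$\frac{1}{q - 6374} = \frac{1}{- \frac{97043}{18} - 6374} = \frac{1}{- \frac{211775}{18}} = - \frac{18}{211775}$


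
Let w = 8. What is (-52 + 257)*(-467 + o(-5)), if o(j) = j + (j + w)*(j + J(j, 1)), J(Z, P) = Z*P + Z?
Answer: -105985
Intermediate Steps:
J(Z, P) = Z + P*Z (J(Z, P) = P*Z + Z = Z + P*Z)
o(j) = j + 3*j*(8 + j) (o(j) = j + (j + 8)*(j + j*(1 + 1)) = j + (8 + j)*(j + j*2) = j + (8 + j)*(j + 2*j) = j + (8 + j)*(3*j) = j + 3*j*(8 + j))
(-52 + 257)*(-467 + o(-5)) = (-52 + 257)*(-467 - 5*(25 + 3*(-5))) = 205*(-467 - 5*(25 - 15)) = 205*(-467 - 5*10) = 205*(-467 - 50) = 205*(-517) = -105985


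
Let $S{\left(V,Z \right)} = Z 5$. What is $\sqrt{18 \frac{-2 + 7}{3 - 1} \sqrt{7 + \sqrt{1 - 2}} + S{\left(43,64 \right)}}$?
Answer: $\sqrt{320 + 45 \sqrt{7 + i}} \approx 20.962 + 0.2023 i$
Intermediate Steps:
$S{\left(V,Z \right)} = 5 Z$
$\sqrt{18 \frac{-2 + 7}{3 - 1} \sqrt{7 + \sqrt{1 - 2}} + S{\left(43,64 \right)}} = \sqrt{18 \frac{-2 + 7}{3 - 1} \sqrt{7 + \sqrt{1 - 2}} + 5 \cdot 64} = \sqrt{18 \cdot \frac{5}{2} \sqrt{7 + \sqrt{-1}} + 320} = \sqrt{18 \cdot 5 \cdot \frac{1}{2} \sqrt{7 + i} + 320} = \sqrt{18 \cdot \frac{5}{2} \sqrt{7 + i} + 320} = \sqrt{45 \sqrt{7 + i} + 320} = \sqrt{320 + 45 \sqrt{7 + i}}$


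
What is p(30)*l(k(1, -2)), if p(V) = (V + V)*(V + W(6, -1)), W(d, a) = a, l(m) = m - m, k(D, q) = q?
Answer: 0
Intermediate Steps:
l(m) = 0
p(V) = 2*V*(-1 + V) (p(V) = (V + V)*(V - 1) = (2*V)*(-1 + V) = 2*V*(-1 + V))
p(30)*l(k(1, -2)) = (2*30*(-1 + 30))*0 = (2*30*29)*0 = 1740*0 = 0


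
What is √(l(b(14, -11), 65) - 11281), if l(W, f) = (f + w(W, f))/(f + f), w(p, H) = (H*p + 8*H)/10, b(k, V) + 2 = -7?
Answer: I*√1128055/10 ≈ 106.21*I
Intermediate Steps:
b(k, V) = -9 (b(k, V) = -2 - 7 = -9)
w(p, H) = 4*H/5 + H*p/10 (w(p, H) = (8*H + H*p)*(⅒) = 4*H/5 + H*p/10)
l(W, f) = (f + f*(8 + W)/10)/(2*f) (l(W, f) = (f + f*(8 + W)/10)/(f + f) = (f + f*(8 + W)/10)/((2*f)) = (f + f*(8 + W)/10)*(1/(2*f)) = (f + f*(8 + W)/10)/(2*f))
√(l(b(14, -11), 65) - 11281) = √((9/10 + (1/20)*(-9)) - 11281) = √((9/10 - 9/20) - 11281) = √(9/20 - 11281) = √(-225611/20) = I*√1128055/10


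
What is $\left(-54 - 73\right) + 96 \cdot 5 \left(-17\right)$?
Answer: $-8287$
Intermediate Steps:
$\left(-54 - 73\right) + 96 \cdot 5 \left(-17\right) = -127 + 96 \left(-85\right) = -127 - 8160 = -8287$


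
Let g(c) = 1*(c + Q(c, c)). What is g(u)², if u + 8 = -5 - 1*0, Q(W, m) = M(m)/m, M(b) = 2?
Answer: 29241/169 ≈ 173.02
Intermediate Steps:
Q(W, m) = 2/m
u = -13 (u = -8 + (-5 - 1*0) = -8 + (-5 + 0) = -8 - 5 = -13)
g(c) = c + 2/c (g(c) = 1*(c + 2/c) = c + 2/c)
g(u)² = (-13 + 2/(-13))² = (-13 + 2*(-1/13))² = (-13 - 2/13)² = (-171/13)² = 29241/169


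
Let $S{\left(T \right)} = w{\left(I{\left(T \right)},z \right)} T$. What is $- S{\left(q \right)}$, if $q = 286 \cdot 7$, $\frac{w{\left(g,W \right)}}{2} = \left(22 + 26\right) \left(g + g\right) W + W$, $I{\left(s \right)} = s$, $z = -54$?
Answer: $41555201688$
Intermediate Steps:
$w{\left(g,W \right)} = 2 W + 192 W g$ ($w{\left(g,W \right)} = 2 \left(\left(22 + 26\right) \left(g + g\right) W + W\right) = 2 \left(48 \cdot 2 g W + W\right) = 2 \left(96 g W + W\right) = 2 \left(96 W g + W\right) = 2 \left(W + 96 W g\right) = 2 W + 192 W g$)
$q = 2002$
$S{\left(T \right)} = T \left(-108 - 10368 T\right)$ ($S{\left(T \right)} = 2 \left(-54\right) \left(1 + 96 T\right) T = \left(-108 - 10368 T\right) T = T \left(-108 - 10368 T\right)$)
$- S{\left(q \right)} = - \left(-108\right) 2002 \left(1 + 96 \cdot 2002\right) = - \left(-108\right) 2002 \left(1 + 192192\right) = - \left(-108\right) 2002 \cdot 192193 = \left(-1\right) \left(-41555201688\right) = 41555201688$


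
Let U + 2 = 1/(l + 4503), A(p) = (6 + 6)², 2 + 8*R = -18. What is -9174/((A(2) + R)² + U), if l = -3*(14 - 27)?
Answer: -83336616/181863953 ≈ -0.45824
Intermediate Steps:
R = -5/2 (R = -¼ + (⅛)*(-18) = -¼ - 9/4 = -5/2 ≈ -2.5000)
l = 39 (l = -3*(-13) = 39)
A(p) = 144 (A(p) = 12² = 144)
U = -9083/4542 (U = -2 + 1/(39 + 4503) = -2 + 1/4542 = -9083/4542 ≈ -1.9998)
-9174/((A(2) + R)² + U) = -9174/((144 - 5/2)² - 9083/4542) = -9174/((283/2)² - 9083/4542) = -9174/(80089/4 - 9083/4542) = -9174/181863953/9084 = -9174*9084/181863953 = -83336616/181863953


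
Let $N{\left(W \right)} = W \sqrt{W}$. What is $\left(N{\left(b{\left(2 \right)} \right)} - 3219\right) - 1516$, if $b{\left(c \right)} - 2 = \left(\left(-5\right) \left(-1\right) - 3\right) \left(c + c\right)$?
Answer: $-4735 + 10 \sqrt{10} \approx -4703.4$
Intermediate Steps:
$b{\left(c \right)} = 2 + 4 c$ ($b{\left(c \right)} = 2 + \left(\left(-5\right) \left(-1\right) - 3\right) \left(c + c\right) = 2 + \left(5 - 3\right) 2 c = 2 + 2 \cdot 2 c = 2 + 4 c$)
$N{\left(W \right)} = W^{\frac{3}{2}}$
$\left(N{\left(b{\left(2 \right)} \right)} - 3219\right) - 1516 = \left(\left(2 + 4 \cdot 2\right)^{\frac{3}{2}} - 3219\right) - 1516 = \left(\left(2 + 8\right)^{\frac{3}{2}} - 3219\right) - 1516 = \left(10^{\frac{3}{2}} - 3219\right) - 1516 = \left(10 \sqrt{10} - 3219\right) - 1516 = \left(-3219 + 10 \sqrt{10}\right) - 1516 = -4735 + 10 \sqrt{10}$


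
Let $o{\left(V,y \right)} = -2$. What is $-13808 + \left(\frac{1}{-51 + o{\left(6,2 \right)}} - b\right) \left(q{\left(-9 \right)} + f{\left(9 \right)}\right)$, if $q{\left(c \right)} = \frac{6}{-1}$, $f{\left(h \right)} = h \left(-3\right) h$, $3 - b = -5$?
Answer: $- \frac{625999}{53} \approx -11811.0$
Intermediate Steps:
$b = 8$ ($b = 3 - -5 = 3 + 5 = 8$)
$f{\left(h \right)} = - 3 h^{2}$ ($f{\left(h \right)} = - 3 h h = - 3 h^{2}$)
$q{\left(c \right)} = -6$ ($q{\left(c \right)} = 6 \left(-1\right) = -6$)
$-13808 + \left(\frac{1}{-51 + o{\left(6,2 \right)}} - b\right) \left(q{\left(-9 \right)} + f{\left(9 \right)}\right) = -13808 + \left(\frac{1}{-51 - 2} - 8\right) \left(-6 - 3 \cdot 9^{2}\right) = -13808 + \left(\frac{1}{-53} - 8\right) \left(-6 - 243\right) = -13808 + \left(- \frac{1}{53} - 8\right) \left(-6 - 243\right) = -13808 - - \frac{105825}{53} = -13808 + \frac{105825}{53} = - \frac{625999}{53}$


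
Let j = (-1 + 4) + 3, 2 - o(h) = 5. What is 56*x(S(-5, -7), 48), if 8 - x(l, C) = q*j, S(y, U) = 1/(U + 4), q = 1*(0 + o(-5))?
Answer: 1456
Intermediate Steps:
o(h) = -3 (o(h) = 2 - 1*5 = 2 - 5 = -3)
q = -3 (q = 1*(0 - 3) = 1*(-3) = -3)
S(y, U) = 1/(4 + U)
j = 6 (j = 3 + 3 = 6)
x(l, C) = 26 (x(l, C) = 8 - (-3)*6 = 8 - 1*(-18) = 8 + 18 = 26)
56*x(S(-5, -7), 48) = 56*26 = 1456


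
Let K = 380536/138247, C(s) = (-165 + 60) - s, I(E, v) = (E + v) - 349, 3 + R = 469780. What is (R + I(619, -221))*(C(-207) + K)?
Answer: 6803893278980/138247 ≈ 4.9215e+7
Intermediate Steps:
R = 469777 (R = -3 + 469780 = 469777)
I(E, v) = -349 + E + v
C(s) = -105 - s
K = 380536/138247 (K = 380536*(1/138247) = 380536/138247 ≈ 2.7526)
(R + I(619, -221))*(C(-207) + K) = (469777 + (-349 + 619 - 221))*((-105 - 1*(-207)) + 380536/138247) = (469777 + 49)*((-105 + 207) + 380536/138247) = 469826*(102 + 380536/138247) = 469826*(14481730/138247) = 6803893278980/138247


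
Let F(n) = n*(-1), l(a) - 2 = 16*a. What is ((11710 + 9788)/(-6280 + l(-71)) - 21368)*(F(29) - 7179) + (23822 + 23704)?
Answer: 571207814282/3707 ≈ 1.5409e+8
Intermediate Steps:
l(a) = 2 + 16*a
F(n) = -n
((11710 + 9788)/(-6280 + l(-71)) - 21368)*(F(29) - 7179) + (23822 + 23704) = ((11710 + 9788)/(-6280 + (2 + 16*(-71))) - 21368)*(-1*29 - 7179) + (23822 + 23704) = (21498/(-6280 + (2 - 1136)) - 21368)*(-29 - 7179) + 47526 = (21498/(-6280 - 1134) - 21368)*(-7208) + 47526 = (21498/(-7414) - 21368)*(-7208) + 47526 = (21498*(-1/7414) - 21368)*(-7208) + 47526 = (-10749/3707 - 21368)*(-7208) + 47526 = -79221925/3707*(-7208) + 47526 = 571031635400/3707 + 47526 = 571207814282/3707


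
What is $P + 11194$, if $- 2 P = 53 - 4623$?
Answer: $13479$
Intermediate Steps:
$P = 2285$ ($P = - \frac{53 - 4623}{2} = \left(- \frac{1}{2}\right) \left(-4570\right) = 2285$)
$P + 11194 = 2285 + 11194 = 13479$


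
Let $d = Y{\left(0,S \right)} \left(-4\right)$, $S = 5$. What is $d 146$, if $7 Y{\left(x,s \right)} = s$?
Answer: $- \frac{2920}{7} \approx -417.14$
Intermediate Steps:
$Y{\left(x,s \right)} = \frac{s}{7}$
$d = - \frac{20}{7}$ ($d = \frac{1}{7} \cdot 5 \left(-4\right) = \frac{5}{7} \left(-4\right) = - \frac{20}{7} \approx -2.8571$)
$d 146 = \left(- \frac{20}{7}\right) 146 = - \frac{2920}{7}$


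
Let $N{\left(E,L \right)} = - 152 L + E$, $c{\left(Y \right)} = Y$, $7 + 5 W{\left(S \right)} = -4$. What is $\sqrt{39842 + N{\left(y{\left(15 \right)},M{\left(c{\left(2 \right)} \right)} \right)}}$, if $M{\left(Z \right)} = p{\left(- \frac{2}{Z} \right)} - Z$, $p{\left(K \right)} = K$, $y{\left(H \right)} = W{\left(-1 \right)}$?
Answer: $\frac{\sqrt{1007395}}{5} \approx 200.74$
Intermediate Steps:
$W{\left(S \right)} = - \frac{11}{5}$ ($W{\left(S \right)} = - \frac{7}{5} + \frac{1}{5} \left(-4\right) = - \frac{7}{5} - \frac{4}{5} = - \frac{11}{5}$)
$y{\left(H \right)} = - \frac{11}{5}$
$M{\left(Z \right)} = - Z - \frac{2}{Z}$ ($M{\left(Z \right)} = - \frac{2}{Z} - Z = - Z - \frac{2}{Z}$)
$N{\left(E,L \right)} = E - 152 L$
$\sqrt{39842 + N{\left(y{\left(15 \right)},M{\left(c{\left(2 \right)} \right)} \right)}} = \sqrt{39842 - \left(\frac{11}{5} + 152 \left(\left(-1\right) 2 - \frac{2}{2}\right)\right)} = \sqrt{39842 - \left(\frac{11}{5} + 152 \left(-2 - 1\right)\right)} = \sqrt{39842 - - \frac{2269}{5}} = \sqrt{39842 + \left(- \frac{11}{5} + 456\right)} = \sqrt{39842 + \frac{2269}{5}} = \sqrt{\frac{201479}{5}} = \frac{\sqrt{1007395}}{5}$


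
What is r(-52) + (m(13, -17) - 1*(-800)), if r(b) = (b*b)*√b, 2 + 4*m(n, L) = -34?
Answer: 791 + 5408*I*√13 ≈ 791.0 + 19499.0*I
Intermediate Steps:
m(n, L) = -9 (m(n, L) = -½ + (¼)*(-34) = -½ - 17/2 = -9)
r(b) = b^(5/2) (r(b) = b²*√b = b^(5/2))
r(-52) + (m(13, -17) - 1*(-800)) = (-52)^(5/2) + (-9 - 1*(-800)) = 5408*I*√13 + (-9 + 800) = 5408*I*√13 + 791 = 791 + 5408*I*√13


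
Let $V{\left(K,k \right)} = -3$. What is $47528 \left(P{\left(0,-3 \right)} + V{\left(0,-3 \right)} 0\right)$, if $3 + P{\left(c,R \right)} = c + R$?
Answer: $-285168$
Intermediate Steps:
$P{\left(c,R \right)} = -3 + R + c$ ($P{\left(c,R \right)} = -3 + \left(c + R\right) = -3 + \left(R + c\right) = -3 + R + c$)
$47528 \left(P{\left(0,-3 \right)} + V{\left(0,-3 \right)} 0\right) = 47528 \left(\left(-3 - 3 + 0\right) - 0\right) = 47528 \left(-6 + 0\right) = 47528 \left(-6\right) = -285168$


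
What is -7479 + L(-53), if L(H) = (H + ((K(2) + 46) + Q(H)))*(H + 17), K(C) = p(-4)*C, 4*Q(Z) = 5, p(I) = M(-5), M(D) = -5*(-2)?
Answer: -7992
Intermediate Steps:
M(D) = 10
p(I) = 10
Q(Z) = 5/4 (Q(Z) = (1/4)*5 = 5/4)
K(C) = 10*C
L(H) = (17 + H)*(269/4 + H) (L(H) = (H + ((10*2 + 46) + 5/4))*(H + 17) = (H + ((20 + 46) + 5/4))*(17 + H) = (H + (66 + 5/4))*(17 + H) = (H + 269/4)*(17 + H) = (269/4 + H)*(17 + H) = (17 + H)*(269/4 + H))
-7479 + L(-53) = -7479 + (4573/4 + (-53)**2 + (337/4)*(-53)) = -7479 + (4573/4 + 2809 - 17861/4) = -7479 - 513 = -7992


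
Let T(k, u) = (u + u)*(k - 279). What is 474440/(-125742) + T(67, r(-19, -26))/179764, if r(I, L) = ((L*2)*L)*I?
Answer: 12348638636/217345047 ≈ 56.816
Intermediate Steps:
r(I, L) = 2*I*L² (r(I, L) = ((2*L)*L)*I = (2*L²)*I = 2*I*L²)
T(k, u) = 2*u*(-279 + k) (T(k, u) = (2*u)*(-279 + k) = 2*u*(-279 + k))
474440/(-125742) + T(67, r(-19, -26))/179764 = 474440/(-125742) + (2*(2*(-19)*(-26)²)*(-279 + 67))/179764 = 474440*(-1/125742) + (2*(2*(-19)*676)*(-212))*(1/179764) = -237220/62871 + (2*(-25688)*(-212))*(1/179764) = -237220/62871 + 10891712*(1/179764) = -237220/62871 + 209456/3457 = 12348638636/217345047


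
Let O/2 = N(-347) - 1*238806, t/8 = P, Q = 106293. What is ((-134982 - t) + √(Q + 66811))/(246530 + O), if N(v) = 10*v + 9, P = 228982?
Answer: 983419/119002 - √10819/59501 ≈ 8.2621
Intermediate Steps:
t = 1831856 (t = 8*228982 = 1831856)
N(v) = 9 + 10*v
O = -484534 (O = 2*((9 + 10*(-347)) - 1*238806) = 2*((9 - 3470) - 238806) = 2*(-3461 - 238806) = 2*(-242267) = -484534)
((-134982 - t) + √(Q + 66811))/(246530 + O) = ((-134982 - 1*1831856) + √(106293 + 66811))/(246530 - 484534) = ((-134982 - 1831856) + √173104)/(-238004) = (-1966838 + 4*√10819)*(-1/238004) = 983419/119002 - √10819/59501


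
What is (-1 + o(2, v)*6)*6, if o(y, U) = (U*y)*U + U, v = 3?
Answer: 750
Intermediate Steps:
o(y, U) = U + y*U² (o(y, U) = y*U² + U = U + y*U²)
(-1 + o(2, v)*6)*6 = (-1 + (3*(1 + 3*2))*6)*6 = (-1 + (3*(1 + 6))*6)*6 = (-1 + (3*7)*6)*6 = (-1 + 21*6)*6 = (-1 + 126)*6 = 125*6 = 750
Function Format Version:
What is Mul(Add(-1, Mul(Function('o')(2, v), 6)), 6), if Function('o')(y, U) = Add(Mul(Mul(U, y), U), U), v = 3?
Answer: 750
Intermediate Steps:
Function('o')(y, U) = Add(U, Mul(y, Pow(U, 2))) (Function('o')(y, U) = Add(Mul(y, Pow(U, 2)), U) = Add(U, Mul(y, Pow(U, 2))))
Mul(Add(-1, Mul(Function('o')(2, v), 6)), 6) = Mul(Add(-1, Mul(Mul(3, Add(1, Mul(3, 2))), 6)), 6) = Mul(Add(-1, Mul(Mul(3, Add(1, 6)), 6)), 6) = Mul(Add(-1, Mul(Mul(3, 7), 6)), 6) = Mul(Add(-1, Mul(21, 6)), 6) = Mul(Add(-1, 126), 6) = Mul(125, 6) = 750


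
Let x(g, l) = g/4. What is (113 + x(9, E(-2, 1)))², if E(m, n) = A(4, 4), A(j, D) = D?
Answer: 212521/16 ≈ 13283.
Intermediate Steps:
E(m, n) = 4
x(g, l) = g/4 (x(g, l) = g*(¼) = g/4)
(113 + x(9, E(-2, 1)))² = (113 + (¼)*9)² = (113 + 9/4)² = (461/4)² = 212521/16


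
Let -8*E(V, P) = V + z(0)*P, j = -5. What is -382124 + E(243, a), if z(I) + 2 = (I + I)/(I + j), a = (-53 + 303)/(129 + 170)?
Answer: -914112765/2392 ≈ -3.8215e+5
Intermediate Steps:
a = 250/299 ≈ 0.83612
z(I) = -2 + 2*I/(-5 + I) (z(I) = -2 + (I + I)/(I - 5) = -2 + (2*I)/(-5 + I) = -2 + 2*I/(-5 + I))
E(V, P) = -V/8 + P/4 (E(V, P) = -(V + (10/(-5 + 0))*P)/8 = -(V + (10/(-5))*P)/8 = -(V + (10*(-⅕))*P)/8 = -(V - 2*P)/8 = -V/8 + P/4)
-382124 + E(243, a) = -382124 + (-⅛*243 + (¼)*(250/299)) = -382124 + (-243/8 + 125/598) = -382124 - 72157/2392 = -914112765/2392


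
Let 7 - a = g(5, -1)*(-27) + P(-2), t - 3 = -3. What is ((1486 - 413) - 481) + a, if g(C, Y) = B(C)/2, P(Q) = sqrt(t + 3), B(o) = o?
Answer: 1333/2 - sqrt(3) ≈ 664.77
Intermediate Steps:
t = 0 (t = 3 - 3 = 0)
P(Q) = sqrt(3) (P(Q) = sqrt(0 + 3) = sqrt(3))
g(C, Y) = C/2
a = 149/2 - sqrt(3) (a = 7 - (((1/2)*5)*(-27) + sqrt(3)) = 7 - ((5/2)*(-27) + sqrt(3)) = 7 - (-135/2 + sqrt(3)) = 7 + (135/2 - sqrt(3)) = 149/2 - sqrt(3) ≈ 72.768)
((1486 - 413) - 481) + a = ((1486 - 413) - 481) + (149/2 - sqrt(3)) = (1073 - 481) + (149/2 - sqrt(3)) = 592 + (149/2 - sqrt(3)) = 1333/2 - sqrt(3)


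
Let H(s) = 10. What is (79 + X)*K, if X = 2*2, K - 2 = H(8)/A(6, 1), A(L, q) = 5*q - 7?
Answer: -249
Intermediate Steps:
A(L, q) = -7 + 5*q
K = -3 (K = 2 + 10/(-7 + 5*1) = 2 + 10/(-7 + 5) = 2 + 10/(-2) = 2 + 10*(-½) = 2 - 5 = -3)
X = 4
(79 + X)*K = (79 + 4)*(-3) = 83*(-3) = -249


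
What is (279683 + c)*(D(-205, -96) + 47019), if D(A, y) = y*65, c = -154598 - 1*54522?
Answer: 2877488577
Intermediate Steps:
c = -209120 (c = -154598 - 54522 = -209120)
D(A, y) = 65*y
(279683 + c)*(D(-205, -96) + 47019) = (279683 - 209120)*(65*(-96) + 47019) = 70563*(-6240 + 47019) = 70563*40779 = 2877488577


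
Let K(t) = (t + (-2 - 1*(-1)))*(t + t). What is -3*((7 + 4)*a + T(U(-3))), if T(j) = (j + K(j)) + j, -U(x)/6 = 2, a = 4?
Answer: -996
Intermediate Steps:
K(t) = 2*t*(-1 + t) (K(t) = (t + (-2 + 1))*(2*t) = (t - 1)*(2*t) = (-1 + t)*(2*t) = 2*t*(-1 + t))
U(x) = -12 (U(x) = -6*2 = -12)
T(j) = 2*j + 2*j*(-1 + j) (T(j) = (j + 2*j*(-1 + j)) + j = 2*j + 2*j*(-1 + j))
-3*((7 + 4)*a + T(U(-3))) = -3*((7 + 4)*4 + 2*(-12)²) = -3*(11*4 + 2*144) = -3*(44 + 288) = -3*332 = -996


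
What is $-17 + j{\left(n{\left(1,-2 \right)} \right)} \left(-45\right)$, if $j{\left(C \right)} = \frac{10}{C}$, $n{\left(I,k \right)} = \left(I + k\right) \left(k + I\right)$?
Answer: $-467$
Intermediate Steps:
$n{\left(I,k \right)} = \left(I + k\right)^{2}$ ($n{\left(I,k \right)} = \left(I + k\right) \left(I + k\right) = \left(I + k\right)^{2}$)
$-17 + j{\left(n{\left(1,-2 \right)} \right)} \left(-45\right) = -17 + \frac{10}{\left(1 - 2\right)^{2}} \left(-45\right) = -17 + \frac{10}{\left(-1\right)^{2}} \left(-45\right) = -17 + \frac{10}{1} \left(-45\right) = -17 + 10 \cdot 1 \left(-45\right) = -17 + 10 \left(-45\right) = -17 - 450 = -467$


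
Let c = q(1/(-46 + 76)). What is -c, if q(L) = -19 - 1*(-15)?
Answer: 4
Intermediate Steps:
q(L) = -4 (q(L) = -19 + 15 = -4)
c = -4
-c = -1*(-4) = 4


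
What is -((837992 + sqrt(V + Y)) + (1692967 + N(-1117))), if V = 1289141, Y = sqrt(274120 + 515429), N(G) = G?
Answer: -2529842 - sqrt(1289141 + sqrt(789549)) ≈ -2.5310e+6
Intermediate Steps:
Y = sqrt(789549) ≈ 888.57
-((837992 + sqrt(V + Y)) + (1692967 + N(-1117))) = -((837992 + sqrt(1289141 + sqrt(789549))) + (1692967 - 1117)) = -((837992 + sqrt(1289141 + sqrt(789549))) + 1691850) = -(2529842 + sqrt(1289141 + sqrt(789549))) = -2529842 - sqrt(1289141 + sqrt(789549))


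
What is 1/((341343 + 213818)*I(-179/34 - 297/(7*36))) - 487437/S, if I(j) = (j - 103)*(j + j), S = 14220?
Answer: -320267958473505407/9343177415056580 ≈ -34.278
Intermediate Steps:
I(j) = 2*j*(-103 + j) (I(j) = (-103 + j)*(2*j) = 2*j*(-103 + j))
1/((341343 + 213818)*I(-179/34 - 297/(7*36))) - 487437/S = 1/((341343 + 213818)*((2*(-179/34 - 297/(7*36))*(-103 + (-179/34 - 297/(7*36)))))) - 487437/14220 = 1/(555161*((2*(-179*1/34 - 297/252)*(-103 + (-179*1/34 - 297/252))))) - 487437*1/14220 = 1/(555161*((2*(-179/34 - 297*1/252)*(-103 + (-179/34 - 297*1/252))))) - 162479/4740 = 1/(555161*((2*(-179/34 - 33/28)*(-103 + (-179/34 - 33/28))))) - 162479/4740 = 1/(555161*((2*(-3067/476)*(-103 - 3067/476)))) - 162479/4740 = 1/(555161*((2*(-3067/476)*(-52095/476)))) - 162479/4740 = 1/(555161*(159775365/113288)) - 162479/4740 = (1/555161)*(113288/159775365) - 162479/4740 = 113288/88701051408765 - 162479/4740 = -320267958473505407/9343177415056580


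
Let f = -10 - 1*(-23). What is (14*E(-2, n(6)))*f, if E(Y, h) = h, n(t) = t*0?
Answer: 0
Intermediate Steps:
n(t) = 0
f = 13 (f = -10 + 23 = 13)
(14*E(-2, n(6)))*f = (14*0)*13 = 0*13 = 0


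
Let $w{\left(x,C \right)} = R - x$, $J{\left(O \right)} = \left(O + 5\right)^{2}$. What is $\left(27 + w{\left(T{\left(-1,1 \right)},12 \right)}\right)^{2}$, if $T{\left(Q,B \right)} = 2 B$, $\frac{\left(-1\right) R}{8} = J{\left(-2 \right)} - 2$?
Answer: $961$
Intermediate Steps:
$J{\left(O \right)} = \left(5 + O\right)^{2}$
$R = -56$ ($R = - 8 \left(\left(5 - 2\right)^{2} - 2\right) = - 8 \left(3^{2} - 2\right) = - 8 \left(9 - 2\right) = \left(-8\right) 7 = -56$)
$w{\left(x,C \right)} = -56 - x$
$\left(27 + w{\left(T{\left(-1,1 \right)},12 \right)}\right)^{2} = \left(27 - \left(56 + 2 \cdot 1\right)\right)^{2} = \left(27 - 58\right)^{2} = \left(-31\right)^{2} = 961$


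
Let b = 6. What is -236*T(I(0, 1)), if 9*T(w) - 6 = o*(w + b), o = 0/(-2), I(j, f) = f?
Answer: -472/3 ≈ -157.33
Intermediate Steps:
o = 0 (o = 0*(-1/2) = 0)
T(w) = 2/3 (T(w) = 2/3 + (0*(w + 6))/9 = 2/3 + (0*(6 + w))/9 = 2/3 + (1/9)*0 = 2/3 + 0 = 2/3)
-236*T(I(0, 1)) = -236*2/3 = -472/3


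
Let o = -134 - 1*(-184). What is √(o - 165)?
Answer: I*√115 ≈ 10.724*I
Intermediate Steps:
o = 50 (o = -134 + 184 = 50)
√(o - 165) = √(50 - 165) = √(-115) = I*√115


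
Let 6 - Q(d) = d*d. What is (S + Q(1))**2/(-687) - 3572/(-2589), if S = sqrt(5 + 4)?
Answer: 254252/197627 ≈ 1.2865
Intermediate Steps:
S = 3 (S = sqrt(9) = 3)
Q(d) = 6 - d**2 (Q(d) = 6 - d*d = 6 - d**2)
(S + Q(1))**2/(-687) - 3572/(-2589) = (3 + (6 - 1*1**2))**2/(-687) - 3572/(-2589) = (3 + (6 - 1*1))**2*(-1/687) - 3572*(-1/2589) = (3 + (6 - 1))**2*(-1/687) + 3572/2589 = (3 + 5)**2*(-1/687) + 3572/2589 = 8**2*(-1/687) + 3572/2589 = 64*(-1/687) + 3572/2589 = -64/687 + 3572/2589 = 254252/197627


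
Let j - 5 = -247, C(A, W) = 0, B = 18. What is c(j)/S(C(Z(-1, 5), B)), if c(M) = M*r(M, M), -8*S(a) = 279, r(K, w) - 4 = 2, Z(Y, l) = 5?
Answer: 3872/93 ≈ 41.634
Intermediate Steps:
r(K, w) = 6 (r(K, w) = 4 + 2 = 6)
j = -242 (j = 5 - 247 = -242)
S(a) = -279/8 (S(a) = -1/8*279 = -279/8)
c(M) = 6*M (c(M) = M*6 = 6*M)
c(j)/S(C(Z(-1, 5), B)) = (6*(-242))/(-279/8) = -1452*(-8/279) = 3872/93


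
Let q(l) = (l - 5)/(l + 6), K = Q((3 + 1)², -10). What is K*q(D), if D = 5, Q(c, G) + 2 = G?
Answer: 0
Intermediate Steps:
Q(c, G) = -2 + G
K = -12 (K = -2 - 10 = -12)
q(l) = (-5 + l)/(6 + l)
K*q(D) = -12*(-5 + 5)/(6 + 5) = -12*0/11 = -12*0 = 0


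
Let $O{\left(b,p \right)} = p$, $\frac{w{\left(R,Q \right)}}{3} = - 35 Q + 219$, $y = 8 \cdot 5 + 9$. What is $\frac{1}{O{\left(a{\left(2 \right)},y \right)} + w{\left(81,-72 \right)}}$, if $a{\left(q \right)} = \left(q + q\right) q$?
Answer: $\frac{1}{8266} \approx 0.00012098$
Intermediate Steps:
$y = 49$ ($y = 40 + 9 = 49$)
$w{\left(R,Q \right)} = 657 - 105 Q$ ($w{\left(R,Q \right)} = 3 \left(- 35 Q + 219\right) = 3 \left(219 - 35 Q\right) = 657 - 105 Q$)
$a{\left(q \right)} = 2 q^{2}$ ($a{\left(q \right)} = 2 q q = 2 q^{2}$)
$\frac{1}{O{\left(a{\left(2 \right)},y \right)} + w{\left(81,-72 \right)}} = \frac{1}{49 + \left(657 - -7560\right)} = \frac{1}{49 + \left(657 + 7560\right)} = \frac{1}{49 + 8217} = \frac{1}{8266}$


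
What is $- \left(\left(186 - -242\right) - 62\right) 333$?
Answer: $-121878$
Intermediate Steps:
$- \left(\left(186 - -242\right) - 62\right) 333 = - \left(\left(186 + 242\right) - 62\right) 333 = - \left(428 - 62\right) 333 = - 366 \cdot 333 = \left(-1\right) 121878 = -121878$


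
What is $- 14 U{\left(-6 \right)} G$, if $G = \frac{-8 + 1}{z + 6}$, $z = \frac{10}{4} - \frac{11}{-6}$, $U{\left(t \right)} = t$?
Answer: $- \frac{1764}{31} \approx -56.903$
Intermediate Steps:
$z = \frac{13}{3}$ ($z = 10 \cdot \frac{1}{4} - - \frac{11}{6} = \frac{5}{2} + \frac{11}{6} = \frac{13}{3} \approx 4.3333$)
$G = - \frac{21}{31}$ ($G = \frac{-8 + 1}{\frac{13}{3} + 6} = - \frac{7}{\frac{31}{3}} = \left(-7\right) \frac{3}{31} = - \frac{21}{31} \approx -0.67742$)
$- 14 U{\left(-6 \right)} G = \left(-14\right) \left(-6\right) \left(- \frac{21}{31}\right) = 84 \left(- \frac{21}{31}\right) = - \frac{1764}{31}$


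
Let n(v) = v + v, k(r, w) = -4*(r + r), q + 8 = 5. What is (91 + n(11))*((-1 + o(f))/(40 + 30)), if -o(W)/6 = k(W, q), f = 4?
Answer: 21583/70 ≈ 308.33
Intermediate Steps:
q = -3 (q = -8 + 5 = -3)
k(r, w) = -8*r
o(W) = 48*W (o(W) = -(-48)*W = 48*W)
n(v) = 2*v
(91 + n(11))*((-1 + o(f))/(40 + 30)) = (91 + 2*11)*((-1 + 48*4)/(40 + 30)) = (91 + 22)*((-1 + 192)/70) = 113*(191*(1/70)) = 113*(191/70) = 21583/70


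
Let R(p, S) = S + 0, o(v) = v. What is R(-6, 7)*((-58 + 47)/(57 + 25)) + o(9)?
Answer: 661/82 ≈ 8.0610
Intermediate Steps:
R(p, S) = S
R(-6, 7)*((-58 + 47)/(57 + 25)) + o(9) = 7*((-58 + 47)/(57 + 25)) + 9 = 7*(-11/82) + 9 = -77/82 + 9 = 661/82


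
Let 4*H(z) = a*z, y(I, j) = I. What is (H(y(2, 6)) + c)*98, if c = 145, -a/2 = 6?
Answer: 13622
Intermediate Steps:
a = -12 (a = -2*6 = -12)
H(z) = -3*z (H(z) = (-12*z)/4 = -3*z)
(H(y(2, 6)) + c)*98 = (-3*2 + 145)*98 = (-6 + 145)*98 = 139*98 = 13622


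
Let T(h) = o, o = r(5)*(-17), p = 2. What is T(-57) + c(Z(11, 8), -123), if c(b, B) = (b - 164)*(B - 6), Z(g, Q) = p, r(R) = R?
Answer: 20813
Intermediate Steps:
Z(g, Q) = 2
c(b, B) = (-164 + b)*(-6 + B)
o = -85 (o = 5*(-17) = -85)
T(h) = -85
T(-57) + c(Z(11, 8), -123) = -85 + (984 - 164*(-123) - 6*2 - 123*2) = -85 + (984 + 20172 - 12 - 246) = -85 + 20898 = 20813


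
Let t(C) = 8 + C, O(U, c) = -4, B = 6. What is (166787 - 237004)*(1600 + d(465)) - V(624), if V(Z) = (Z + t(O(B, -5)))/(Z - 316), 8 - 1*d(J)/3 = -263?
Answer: -13046388974/77 ≈ -1.6943e+8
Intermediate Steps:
d(J) = 813 (d(J) = 24 - 3*(-263) = 24 + 789 = 813)
V(Z) = (4 + Z)/(-316 + Z) (V(Z) = (Z + (8 - 4))/(Z - 316) = (Z + 4)/(-316 + Z) = (4 + Z)/(-316 + Z))
(166787 - 237004)*(1600 + d(465)) - V(624) = (166787 - 237004)*(1600 + 813) - (4 + 624)/(-316 + 624) = -70217*2413 - 628/308 = -169433621 - 628/308 = -169433621 - 1*157/77 = -169433621 - 157/77 = -13046388974/77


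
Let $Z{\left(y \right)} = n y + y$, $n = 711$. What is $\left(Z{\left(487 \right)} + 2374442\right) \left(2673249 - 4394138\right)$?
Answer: $-4682859054354$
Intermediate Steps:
$Z{\left(y \right)} = 712 y$ ($Z{\left(y \right)} = 711 y + y = 712 y$)
$\left(Z{\left(487 \right)} + 2374442\right) \left(2673249 - 4394138\right) = \left(712 \cdot 487 + 2374442\right) \left(2673249 - 4394138\right) = \left(346744 + 2374442\right) \left(-1720889\right) = 2721186 \left(-1720889\right) = -4682859054354$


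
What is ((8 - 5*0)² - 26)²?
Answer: 1444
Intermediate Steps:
((8 - 5*0)² - 26)² = ((8 + 0)² - 26)² = (8² - 26)² = (64 - 26)² = 38² = 1444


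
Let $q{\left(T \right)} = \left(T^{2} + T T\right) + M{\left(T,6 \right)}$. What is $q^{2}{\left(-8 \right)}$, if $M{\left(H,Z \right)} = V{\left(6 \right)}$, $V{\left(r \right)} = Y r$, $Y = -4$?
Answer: $10816$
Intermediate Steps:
$V{\left(r \right)} = - 4 r$
$M{\left(H,Z \right)} = -24$ ($M{\left(H,Z \right)} = \left(-4\right) 6 = -24$)
$q{\left(T \right)} = -24 + 2 T^{2}$ ($q{\left(T \right)} = \left(T^{2} + T T\right) - 24 = \left(T^{2} + T^{2}\right) - 24 = 2 T^{2} - 24 = -24 + 2 T^{2}$)
$q^{2}{\left(-8 \right)} = \left(-24 + 2 \left(-8\right)^{2}\right)^{2} = \left(-24 + 2 \cdot 64\right)^{2} = \left(-24 + 128\right)^{2} = 104^{2} = 10816$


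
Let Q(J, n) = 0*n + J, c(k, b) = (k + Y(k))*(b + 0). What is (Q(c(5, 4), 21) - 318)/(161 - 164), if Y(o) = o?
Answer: 278/3 ≈ 92.667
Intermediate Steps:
c(k, b) = 2*b*k (c(k, b) = (k + k)*(b + 0) = (2*k)*b = 2*b*k)
Q(J, n) = J (Q(J, n) = 0 + J = J)
(Q(c(5, 4), 21) - 318)/(161 - 164) = (2*4*5 - 318)/(161 - 164) = (40 - 318)/(-3) = -278*(-1/3) = 278/3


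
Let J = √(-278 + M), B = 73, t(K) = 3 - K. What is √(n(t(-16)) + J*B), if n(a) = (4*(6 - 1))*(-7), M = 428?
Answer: √(-140 + 365*√6) ≈ 27.460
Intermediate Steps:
J = 5*√6 (J = √(-278 + 428) = √150 = 5*√6 ≈ 12.247)
n(a) = -140 (n(a) = (4*5)*(-7) = 20*(-7) = -140)
√(n(t(-16)) + J*B) = √(-140 + (5*√6)*73) = √(-140 + 365*√6)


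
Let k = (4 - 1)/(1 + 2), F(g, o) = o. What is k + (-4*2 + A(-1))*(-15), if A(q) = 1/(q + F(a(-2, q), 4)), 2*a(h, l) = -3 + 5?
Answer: 116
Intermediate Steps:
a(h, l) = 1 (a(h, l) = (-3 + 5)/2 = (1/2)*2 = 1)
A(q) = 1/(4 + q) (A(q) = 1/(q + 4) = 1/(4 + q))
k = 1 (k = 3/3 = 3*(1/3) = 1)
k + (-4*2 + A(-1))*(-15) = 1 + (-4*2 + 1/(4 - 1))*(-15) = 1 + (-8 + 1/3)*(-15) = 1 - 23/3*(-15) = 1 + 115 = 116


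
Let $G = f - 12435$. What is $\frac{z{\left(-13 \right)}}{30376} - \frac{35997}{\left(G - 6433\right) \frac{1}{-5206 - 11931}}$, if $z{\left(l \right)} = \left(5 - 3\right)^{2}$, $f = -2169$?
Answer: $- \frac{4684591171829}{159754978} \approx -29324.0$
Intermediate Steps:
$G = -14604$ ($G = -2169 - 12435 = -14604$)
$z{\left(l \right)} = 4$ ($z{\left(l \right)} = 2^{2} = 4$)
$\frac{z{\left(-13 \right)}}{30376} - \frac{35997}{\left(G - 6433\right) \frac{1}{-5206 - 11931}} = \frac{4}{30376} - \frac{35997}{\left(-14604 - 6433\right) \frac{1}{-5206 - 11931}} = 4 \cdot \frac{1}{30376} - \frac{35997}{\left(-21037\right) \frac{1}{-17137}} = \frac{1}{7594} - \frac{35997}{\left(-21037\right) \left(- \frac{1}{17137}\right)} = \frac{1}{7594} - \frac{35997}{\frac{21037}{17137}} = \frac{1}{7594} - \frac{616880589}{21037} = - \frac{4684591171829}{159754978}$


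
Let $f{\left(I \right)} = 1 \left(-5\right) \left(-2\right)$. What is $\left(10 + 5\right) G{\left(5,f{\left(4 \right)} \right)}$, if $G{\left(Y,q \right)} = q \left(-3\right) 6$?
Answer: $-2700$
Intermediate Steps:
$f{\left(I \right)} = 10$ ($f{\left(I \right)} = \left(-5\right) \left(-2\right) = 10$)
$G{\left(Y,q \right)} = - 18 q$ ($G{\left(Y,q \right)} = - 3 q 6 = - 18 q$)
$\left(10 + 5\right) G{\left(5,f{\left(4 \right)} \right)} = \left(10 + 5\right) \left(\left(-18\right) 10\right) = 15 \left(-180\right) = -2700$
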